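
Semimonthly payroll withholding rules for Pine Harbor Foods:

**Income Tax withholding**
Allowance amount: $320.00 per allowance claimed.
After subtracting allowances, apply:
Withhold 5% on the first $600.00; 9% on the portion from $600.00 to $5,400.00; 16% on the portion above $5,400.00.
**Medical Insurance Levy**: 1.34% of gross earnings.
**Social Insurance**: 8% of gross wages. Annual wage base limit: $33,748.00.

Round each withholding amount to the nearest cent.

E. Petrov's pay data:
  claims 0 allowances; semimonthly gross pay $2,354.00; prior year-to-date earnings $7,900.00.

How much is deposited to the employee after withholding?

$1,946.28

Income Tax: taxable = $2,354.00
  $30.00 + 9% × ($2,354.00 − $600.00) = $30.00 + 9% × $1,754.00 = $187.86
Medical Insurance Levy: 1.34% × $2,354.00 = $31.54
Social Insurance: 8% × $2,354.00 = $188.32
Total withheld: $187.86 + $31.54 + $188.32 = $407.72
Net pay: $2,354.00 − $407.72 = $1,946.28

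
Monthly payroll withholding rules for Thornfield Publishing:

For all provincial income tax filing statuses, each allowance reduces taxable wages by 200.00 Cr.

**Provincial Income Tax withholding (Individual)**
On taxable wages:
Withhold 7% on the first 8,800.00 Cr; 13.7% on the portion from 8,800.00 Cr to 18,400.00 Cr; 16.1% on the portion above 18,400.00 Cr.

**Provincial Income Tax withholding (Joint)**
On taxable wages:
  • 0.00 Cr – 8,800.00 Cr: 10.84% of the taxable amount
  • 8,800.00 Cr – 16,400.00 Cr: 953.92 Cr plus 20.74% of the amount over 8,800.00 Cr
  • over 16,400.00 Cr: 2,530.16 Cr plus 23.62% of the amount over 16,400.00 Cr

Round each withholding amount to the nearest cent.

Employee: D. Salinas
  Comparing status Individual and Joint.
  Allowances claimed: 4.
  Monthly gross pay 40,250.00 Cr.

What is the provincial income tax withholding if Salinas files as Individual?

5,320.25 Cr

Provincial Income Tax (Individual): taxable = 40,250.00 Cr − 4×200.00 Cr = 39,450.00 Cr
  1,931.20 Cr + 16.1% × (39,450.00 Cr − 18,400.00 Cr) = 1,931.20 Cr + 16.1% × 21,050.00 Cr = 5,320.25 Cr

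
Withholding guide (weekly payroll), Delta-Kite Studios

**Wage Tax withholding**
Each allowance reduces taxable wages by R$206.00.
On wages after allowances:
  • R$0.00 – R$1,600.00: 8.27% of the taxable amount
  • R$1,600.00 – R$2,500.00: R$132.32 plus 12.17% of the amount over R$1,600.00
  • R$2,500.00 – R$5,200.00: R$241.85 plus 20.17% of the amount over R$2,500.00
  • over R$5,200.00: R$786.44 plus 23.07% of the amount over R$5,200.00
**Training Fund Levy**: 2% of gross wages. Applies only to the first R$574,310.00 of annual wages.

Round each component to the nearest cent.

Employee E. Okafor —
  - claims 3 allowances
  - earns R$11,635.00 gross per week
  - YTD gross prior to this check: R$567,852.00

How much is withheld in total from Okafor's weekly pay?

R$2,257.58

Wage Tax: taxable = R$11,635.00 − 3×R$206.00 = R$11,017.00
  R$786.44 + 23.07% × (R$11,017.00 − R$5,200.00) = R$786.44 + 23.07% × R$5,817.00 = R$2,128.42
Training Fund Levy: cap R$574,310.00 − YTD R$567,852.00 = R$6,458.00 subject; 2% × R$6,458.00 = R$129.16
Total: R$2,128.42 + R$129.16 = R$2,257.58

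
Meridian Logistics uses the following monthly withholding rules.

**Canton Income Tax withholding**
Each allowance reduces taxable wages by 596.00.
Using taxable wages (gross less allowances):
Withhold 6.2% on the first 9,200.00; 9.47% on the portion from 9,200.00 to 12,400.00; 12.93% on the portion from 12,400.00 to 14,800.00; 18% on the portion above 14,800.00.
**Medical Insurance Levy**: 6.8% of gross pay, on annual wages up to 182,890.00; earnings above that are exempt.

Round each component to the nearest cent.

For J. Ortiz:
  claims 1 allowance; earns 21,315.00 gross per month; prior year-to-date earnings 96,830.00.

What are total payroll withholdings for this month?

Canton Income Tax: taxable = 21,315.00 − 1×596.00 = 20,719.00
  1,183.76 + 18% × (20,719.00 − 14,800.00) = 1,183.76 + 18% × 5,919.00 = 2,249.18
Medical Insurance Levy: 6.8% × 21,315.00 = 1,449.42
Total: 2,249.18 + 1,449.42 = 3,698.60

3,698.60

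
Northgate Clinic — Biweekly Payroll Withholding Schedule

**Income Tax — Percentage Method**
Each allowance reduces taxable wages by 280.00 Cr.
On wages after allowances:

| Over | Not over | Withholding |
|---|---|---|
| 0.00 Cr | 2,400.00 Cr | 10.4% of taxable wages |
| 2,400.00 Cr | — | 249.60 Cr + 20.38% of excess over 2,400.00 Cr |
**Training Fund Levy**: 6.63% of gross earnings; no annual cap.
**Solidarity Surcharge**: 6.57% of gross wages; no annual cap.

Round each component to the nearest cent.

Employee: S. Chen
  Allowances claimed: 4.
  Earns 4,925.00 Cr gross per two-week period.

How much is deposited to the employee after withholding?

Income Tax: taxable = 4,925.00 Cr − 4×280.00 Cr = 3,805.00 Cr
  249.60 Cr + 20.38% × (3,805.00 Cr − 2,400.00 Cr) = 249.60 Cr + 20.38% × 1,405.00 Cr = 535.94 Cr
Training Fund Levy: 6.63% × 4,925.00 Cr = 326.53 Cr
Solidarity Surcharge: 6.57% × 4,925.00 Cr = 323.57 Cr
Total withheld: 535.94 Cr + 326.53 Cr + 323.57 Cr = 1,186.04 Cr
Net pay: 4,925.00 Cr − 1,186.04 Cr = 3,738.96 Cr

3,738.96 Cr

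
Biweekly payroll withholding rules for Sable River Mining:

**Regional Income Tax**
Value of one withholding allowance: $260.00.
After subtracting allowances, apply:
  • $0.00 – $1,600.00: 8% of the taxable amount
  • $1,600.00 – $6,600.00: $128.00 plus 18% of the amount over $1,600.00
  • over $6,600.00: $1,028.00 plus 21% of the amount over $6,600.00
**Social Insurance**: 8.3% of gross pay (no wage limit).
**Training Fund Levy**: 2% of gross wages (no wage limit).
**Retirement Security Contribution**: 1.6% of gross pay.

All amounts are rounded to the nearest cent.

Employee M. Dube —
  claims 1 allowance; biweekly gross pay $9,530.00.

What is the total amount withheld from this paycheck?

Regional Income Tax: taxable = $9,530.00 − 1×$260.00 = $9,270.00
  $1,028.00 + 21% × ($9,270.00 − $6,600.00) = $1,028.00 + 21% × $2,670.00 = $1,588.70
Social Insurance: 8.3% × $9,530.00 = $790.99
Training Fund Levy: 2% × $9,530.00 = $190.60
Retirement Security Contribution: 1.6% × $9,530.00 = $152.48
Total: $1,588.70 + $790.99 + $190.60 + $152.48 = $2,722.77

$2,722.77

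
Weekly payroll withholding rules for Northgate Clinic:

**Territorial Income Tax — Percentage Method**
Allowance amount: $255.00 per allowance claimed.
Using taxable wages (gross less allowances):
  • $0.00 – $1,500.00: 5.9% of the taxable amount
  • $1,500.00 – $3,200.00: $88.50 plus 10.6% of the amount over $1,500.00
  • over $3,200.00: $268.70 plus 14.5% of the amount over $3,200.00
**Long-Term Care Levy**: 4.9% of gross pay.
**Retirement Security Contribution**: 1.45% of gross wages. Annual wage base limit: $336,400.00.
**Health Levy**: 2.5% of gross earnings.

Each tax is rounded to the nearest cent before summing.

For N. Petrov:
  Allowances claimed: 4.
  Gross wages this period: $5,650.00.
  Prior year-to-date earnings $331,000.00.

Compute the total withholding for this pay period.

Territorial Income Tax: taxable = $5,650.00 − 4×$255.00 = $4,630.00
  $268.70 + 14.5% × ($4,630.00 − $3,200.00) = $268.70 + 14.5% × $1,430.00 = $476.05
Long-Term Care Levy: 4.9% × $5,650.00 = $276.85
Retirement Security Contribution: cap $336,400.00 − YTD $331,000.00 = $5,400.00 subject; 1.45% × $5,400.00 = $78.30
Health Levy: 2.5% × $5,650.00 = $141.25
Total: $476.05 + $276.85 + $78.30 + $141.25 = $972.45

$972.45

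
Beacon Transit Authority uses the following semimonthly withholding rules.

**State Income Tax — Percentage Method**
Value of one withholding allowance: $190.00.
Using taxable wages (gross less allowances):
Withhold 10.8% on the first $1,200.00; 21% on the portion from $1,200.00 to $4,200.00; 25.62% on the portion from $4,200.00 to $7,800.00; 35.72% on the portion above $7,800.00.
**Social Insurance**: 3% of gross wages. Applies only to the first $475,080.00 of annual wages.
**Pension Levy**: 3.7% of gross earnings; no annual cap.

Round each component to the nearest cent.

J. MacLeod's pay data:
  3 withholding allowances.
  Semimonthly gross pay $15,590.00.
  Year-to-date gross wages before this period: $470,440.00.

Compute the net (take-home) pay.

$10,613.07

State Income Tax: taxable = $15,590.00 − 3×$190.00 = $15,020.00
  $1,681.92 + 35.72% × ($15,020.00 − $7,800.00) = $1,681.92 + 35.72% × $7,220.00 = $4,260.90
Social Insurance: cap $475,080.00 − YTD $470,440.00 = $4,640.00 subject; 3% × $4,640.00 = $139.20
Pension Levy: 3.7% × $15,590.00 = $576.83
Total withheld: $4,260.90 + $139.20 + $576.83 = $4,976.93
Net pay: $15,590.00 − $4,976.93 = $10,613.07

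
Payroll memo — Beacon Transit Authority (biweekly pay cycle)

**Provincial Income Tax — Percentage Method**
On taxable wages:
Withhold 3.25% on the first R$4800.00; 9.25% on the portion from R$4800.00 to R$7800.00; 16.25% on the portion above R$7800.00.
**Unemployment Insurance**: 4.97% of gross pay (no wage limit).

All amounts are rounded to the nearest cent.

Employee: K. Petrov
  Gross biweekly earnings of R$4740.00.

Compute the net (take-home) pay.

R$4350.37

Provincial Income Tax: taxable = R$4740.00
  3.25% × R$4740.00 = R$154.05
Unemployment Insurance: 4.97% × R$4740.00 = R$235.58
Total withheld: R$154.05 + R$235.58 = R$389.63
Net pay: R$4740.00 − R$389.63 = R$4350.37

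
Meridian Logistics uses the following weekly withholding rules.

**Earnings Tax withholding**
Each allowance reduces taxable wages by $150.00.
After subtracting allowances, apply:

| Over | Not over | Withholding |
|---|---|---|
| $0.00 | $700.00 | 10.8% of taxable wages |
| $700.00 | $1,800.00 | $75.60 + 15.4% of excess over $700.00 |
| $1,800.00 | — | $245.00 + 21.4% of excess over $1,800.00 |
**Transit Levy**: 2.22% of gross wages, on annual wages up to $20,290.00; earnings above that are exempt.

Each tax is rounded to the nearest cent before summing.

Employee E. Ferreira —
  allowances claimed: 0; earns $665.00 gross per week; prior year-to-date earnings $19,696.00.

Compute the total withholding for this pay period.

$85.01

Earnings Tax: taxable = $665.00
  10.8% × $665.00 = $71.82
Transit Levy: cap $20,290.00 − YTD $19,696.00 = $594.00 subject; 2.22% × $594.00 = $13.19
Total: $71.82 + $13.19 = $85.01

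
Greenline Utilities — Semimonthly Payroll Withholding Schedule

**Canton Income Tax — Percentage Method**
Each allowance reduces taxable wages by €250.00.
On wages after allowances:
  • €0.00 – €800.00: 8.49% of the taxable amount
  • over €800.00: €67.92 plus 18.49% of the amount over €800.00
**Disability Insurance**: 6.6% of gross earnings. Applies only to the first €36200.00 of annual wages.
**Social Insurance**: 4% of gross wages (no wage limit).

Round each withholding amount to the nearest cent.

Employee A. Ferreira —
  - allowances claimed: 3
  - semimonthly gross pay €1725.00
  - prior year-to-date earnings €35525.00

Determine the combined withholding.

€213.83

Canton Income Tax: taxable = €1725.00 − 3×€250.00 = €975.00
  €67.92 + 18.49% × (€975.00 − €800.00) = €67.92 + 18.49% × €175.00 = €100.28
Disability Insurance: cap €36200.00 − YTD €35525.00 = €675.00 subject; 6.6% × €675.00 = €44.55
Social Insurance: 4% × €1725.00 = €69.00
Total: €100.28 + €44.55 + €69.00 = €213.83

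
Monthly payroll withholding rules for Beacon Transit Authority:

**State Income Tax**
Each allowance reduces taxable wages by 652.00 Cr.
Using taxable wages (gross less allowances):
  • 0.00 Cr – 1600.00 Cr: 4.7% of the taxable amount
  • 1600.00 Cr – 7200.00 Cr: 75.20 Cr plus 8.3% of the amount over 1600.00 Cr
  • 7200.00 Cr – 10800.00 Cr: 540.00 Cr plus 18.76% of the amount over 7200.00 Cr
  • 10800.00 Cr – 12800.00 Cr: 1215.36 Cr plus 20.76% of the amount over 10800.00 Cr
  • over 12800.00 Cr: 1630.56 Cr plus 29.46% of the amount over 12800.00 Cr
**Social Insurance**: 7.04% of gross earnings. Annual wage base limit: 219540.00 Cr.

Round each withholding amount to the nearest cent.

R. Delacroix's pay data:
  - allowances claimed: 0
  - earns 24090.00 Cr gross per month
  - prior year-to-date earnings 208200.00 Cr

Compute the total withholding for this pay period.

State Income Tax: taxable = 24090.00 Cr
  1630.56 Cr + 29.46% × (24090.00 Cr − 12800.00 Cr) = 1630.56 Cr + 29.46% × 11290.00 Cr = 4956.59 Cr
Social Insurance: cap 219540.00 Cr − YTD 208200.00 Cr = 11340.00 Cr subject; 7.04% × 11340.00 Cr = 798.34 Cr
Total: 4956.59 Cr + 798.34 Cr = 5754.93 Cr

5754.93 Cr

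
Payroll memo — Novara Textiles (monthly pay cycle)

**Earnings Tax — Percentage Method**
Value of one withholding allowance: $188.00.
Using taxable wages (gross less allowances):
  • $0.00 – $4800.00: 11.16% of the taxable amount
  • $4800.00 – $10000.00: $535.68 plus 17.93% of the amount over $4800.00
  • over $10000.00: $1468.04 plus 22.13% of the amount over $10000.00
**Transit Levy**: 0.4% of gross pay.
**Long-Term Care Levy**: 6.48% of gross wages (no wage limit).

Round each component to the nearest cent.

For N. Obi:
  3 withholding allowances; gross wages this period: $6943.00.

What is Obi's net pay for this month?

$5646.53

Earnings Tax: taxable = $6943.00 − 3×$188.00 = $6379.00
  $535.68 + 17.93% × ($6379.00 − $4800.00) = $535.68 + 17.93% × $1579.00 = $818.79
Transit Levy: 0.4% × $6943.00 = $27.77
Long-Term Care Levy: 6.48% × $6943.00 = $449.91
Total withheld: $818.79 + $27.77 + $449.91 = $1296.47
Net pay: $6943.00 − $1296.47 = $5646.53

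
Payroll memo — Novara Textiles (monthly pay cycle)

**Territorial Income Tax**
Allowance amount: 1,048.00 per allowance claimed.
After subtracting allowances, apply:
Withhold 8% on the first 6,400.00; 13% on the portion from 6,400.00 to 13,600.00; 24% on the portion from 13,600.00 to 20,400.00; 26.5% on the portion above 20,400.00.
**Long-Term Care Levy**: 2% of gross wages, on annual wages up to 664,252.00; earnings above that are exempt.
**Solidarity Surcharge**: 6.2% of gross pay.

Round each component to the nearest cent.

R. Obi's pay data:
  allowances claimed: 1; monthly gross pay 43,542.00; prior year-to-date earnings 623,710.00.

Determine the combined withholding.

Territorial Income Tax: taxable = 43,542.00 − 1×1,048.00 = 42,494.00
  3,080.00 + 26.5% × (42,494.00 − 20,400.00) = 3,080.00 + 26.5% × 22,094.00 = 8,934.91
Long-Term Care Levy: cap 664,252.00 − YTD 623,710.00 = 40,542.00 subject; 2% × 40,542.00 = 810.84
Solidarity Surcharge: 6.2% × 43,542.00 = 2,699.60
Total: 8,934.91 + 810.84 + 2,699.60 = 12,445.35

12,445.35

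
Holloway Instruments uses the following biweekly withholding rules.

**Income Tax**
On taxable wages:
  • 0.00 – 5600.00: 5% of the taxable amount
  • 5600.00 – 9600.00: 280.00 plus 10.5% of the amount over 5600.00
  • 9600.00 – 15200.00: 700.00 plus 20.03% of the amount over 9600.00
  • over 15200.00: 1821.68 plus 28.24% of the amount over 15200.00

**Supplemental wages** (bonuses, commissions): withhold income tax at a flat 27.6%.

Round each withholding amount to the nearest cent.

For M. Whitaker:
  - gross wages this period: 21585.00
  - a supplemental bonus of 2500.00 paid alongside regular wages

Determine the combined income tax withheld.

4314.80

Income Tax: taxable = 21585.00
  1821.68 + 28.24% × (21585.00 − 15200.00) = 1821.68 + 28.24% × 6385.00 = 3624.80
Supplemental (27.6% flat on bonus): 27.6% × 2500.00 = 690.00
Total income tax: 3624.80 + 690.00 = 4314.80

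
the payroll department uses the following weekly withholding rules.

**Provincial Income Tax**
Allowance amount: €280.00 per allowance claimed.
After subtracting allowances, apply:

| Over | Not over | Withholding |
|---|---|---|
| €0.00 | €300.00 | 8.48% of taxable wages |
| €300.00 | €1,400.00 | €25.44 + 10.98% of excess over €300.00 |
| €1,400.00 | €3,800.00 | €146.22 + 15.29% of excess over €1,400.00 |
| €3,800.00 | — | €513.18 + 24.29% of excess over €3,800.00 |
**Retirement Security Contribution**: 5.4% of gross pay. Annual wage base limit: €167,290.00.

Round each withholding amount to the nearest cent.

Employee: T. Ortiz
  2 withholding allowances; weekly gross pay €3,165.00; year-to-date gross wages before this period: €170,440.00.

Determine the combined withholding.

€330.46

Provincial Income Tax: taxable = €3,165.00 − 2×€280.00 = €2,605.00
  €146.22 + 15.29% × (€2,605.00 − €1,400.00) = €146.22 + 15.29% × €1,205.00 = €330.46
Retirement Security Contribution: YTD €170,440.00 ≥ cap €167,290.00 → €0.00
Total: €330.46 + €0.00 = €330.46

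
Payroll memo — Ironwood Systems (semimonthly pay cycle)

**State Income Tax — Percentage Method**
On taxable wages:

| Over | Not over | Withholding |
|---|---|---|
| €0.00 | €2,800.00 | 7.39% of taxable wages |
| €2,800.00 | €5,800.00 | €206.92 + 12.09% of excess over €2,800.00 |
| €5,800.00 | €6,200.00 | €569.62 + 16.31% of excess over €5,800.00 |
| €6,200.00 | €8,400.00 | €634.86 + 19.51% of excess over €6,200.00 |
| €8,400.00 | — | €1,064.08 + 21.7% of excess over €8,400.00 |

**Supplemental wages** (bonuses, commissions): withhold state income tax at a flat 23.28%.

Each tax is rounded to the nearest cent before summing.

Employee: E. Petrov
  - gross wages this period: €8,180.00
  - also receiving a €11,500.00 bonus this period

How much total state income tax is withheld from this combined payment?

€3,698.36

State Income Tax: taxable = €8,180.00
  €634.86 + 19.51% × (€8,180.00 − €6,200.00) = €634.86 + 19.51% × €1,980.00 = €1,021.16
Supplemental (23.28% flat on bonus): 23.28% × €11,500.00 = €2,677.20
Total state income tax: €1,021.16 + €2,677.20 = €3,698.36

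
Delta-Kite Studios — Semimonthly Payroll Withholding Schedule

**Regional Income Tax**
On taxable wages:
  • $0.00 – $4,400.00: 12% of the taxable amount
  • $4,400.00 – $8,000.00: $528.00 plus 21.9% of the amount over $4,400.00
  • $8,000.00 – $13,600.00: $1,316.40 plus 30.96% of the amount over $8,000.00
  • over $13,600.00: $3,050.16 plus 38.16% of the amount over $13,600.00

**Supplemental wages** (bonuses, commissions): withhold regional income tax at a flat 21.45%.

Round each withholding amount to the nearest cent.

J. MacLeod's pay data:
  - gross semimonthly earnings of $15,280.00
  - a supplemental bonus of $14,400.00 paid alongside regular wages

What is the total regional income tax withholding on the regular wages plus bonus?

Regional Income Tax: taxable = $15,280.00
  $3,050.16 + 38.16% × ($15,280.00 − $13,600.00) = $3,050.16 + 38.16% × $1,680.00 = $3,691.25
Supplemental (21.45% flat on bonus): 21.45% × $14,400.00 = $3,088.80
Total regional income tax: $3,691.25 + $3,088.80 = $6,780.05

$6,780.05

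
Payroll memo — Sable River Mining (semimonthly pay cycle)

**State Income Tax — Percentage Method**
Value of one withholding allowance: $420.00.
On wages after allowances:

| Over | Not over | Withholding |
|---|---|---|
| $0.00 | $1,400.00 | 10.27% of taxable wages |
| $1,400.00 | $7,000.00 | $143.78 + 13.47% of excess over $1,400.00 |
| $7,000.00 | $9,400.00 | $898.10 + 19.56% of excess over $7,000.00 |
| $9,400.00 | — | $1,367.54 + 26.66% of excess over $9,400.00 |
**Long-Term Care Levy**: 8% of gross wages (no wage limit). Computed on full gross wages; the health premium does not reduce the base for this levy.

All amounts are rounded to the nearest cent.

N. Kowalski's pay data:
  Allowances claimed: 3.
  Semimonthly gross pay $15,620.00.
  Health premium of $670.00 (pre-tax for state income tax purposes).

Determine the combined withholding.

$3,760.85

State Income Tax: taxable = $15,620.00 − $670.00 − 3×$420.00 = $13,690.00
  $1,367.54 + 26.66% × ($13,690.00 − $9,400.00) = $1,367.54 + 26.66% × $4,290.00 = $2,511.25
Long-Term Care Levy: 8% × $15,620.00 = $1,249.60
Total: $2,511.25 + $1,249.60 = $3,760.85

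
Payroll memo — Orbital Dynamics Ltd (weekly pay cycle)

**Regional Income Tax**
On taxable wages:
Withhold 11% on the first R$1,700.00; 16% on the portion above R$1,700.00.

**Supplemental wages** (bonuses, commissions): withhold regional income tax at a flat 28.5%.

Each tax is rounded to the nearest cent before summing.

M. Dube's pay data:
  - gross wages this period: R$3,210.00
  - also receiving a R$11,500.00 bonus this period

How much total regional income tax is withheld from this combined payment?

R$3,706.10

Regional Income Tax: taxable = R$3,210.00
  R$187.00 + 16% × (R$3,210.00 − R$1,700.00) = R$187.00 + 16% × R$1,510.00 = R$428.60
Supplemental (28.5% flat on bonus): 28.5% × R$11,500.00 = R$3,277.50
Total regional income tax: R$428.60 + R$3,277.50 = R$3,706.10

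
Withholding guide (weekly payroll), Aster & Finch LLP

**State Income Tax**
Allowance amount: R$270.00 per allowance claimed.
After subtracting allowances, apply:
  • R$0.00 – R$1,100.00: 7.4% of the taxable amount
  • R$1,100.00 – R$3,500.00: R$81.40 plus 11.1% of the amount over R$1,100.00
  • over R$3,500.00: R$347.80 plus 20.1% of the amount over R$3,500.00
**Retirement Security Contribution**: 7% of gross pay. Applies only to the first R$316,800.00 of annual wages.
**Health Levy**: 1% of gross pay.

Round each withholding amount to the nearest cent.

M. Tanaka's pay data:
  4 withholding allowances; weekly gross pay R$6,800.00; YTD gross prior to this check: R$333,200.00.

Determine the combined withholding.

State Income Tax: taxable = R$6,800.00 − 4×R$270.00 = R$5,720.00
  R$347.80 + 20.1% × (R$5,720.00 − R$3,500.00) = R$347.80 + 20.1% × R$2,220.00 = R$794.02
Retirement Security Contribution: YTD R$333,200.00 ≥ cap R$316,800.00 → R$0.00
Health Levy: 1% × R$6,800.00 = R$68.00
Total: R$794.02 + R$0.00 + R$68.00 = R$862.02

R$862.02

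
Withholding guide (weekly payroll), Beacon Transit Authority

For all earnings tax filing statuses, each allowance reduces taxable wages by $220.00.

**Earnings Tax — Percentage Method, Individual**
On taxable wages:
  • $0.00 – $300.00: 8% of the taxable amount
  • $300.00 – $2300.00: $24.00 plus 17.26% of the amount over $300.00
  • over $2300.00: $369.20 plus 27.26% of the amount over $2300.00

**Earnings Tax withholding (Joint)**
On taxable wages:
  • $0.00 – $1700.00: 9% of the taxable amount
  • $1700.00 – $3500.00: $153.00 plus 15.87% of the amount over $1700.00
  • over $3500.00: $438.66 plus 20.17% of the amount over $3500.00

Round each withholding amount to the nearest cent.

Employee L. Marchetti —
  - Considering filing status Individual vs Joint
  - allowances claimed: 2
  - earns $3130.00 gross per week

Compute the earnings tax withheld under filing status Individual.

Earnings Tax (Individual): taxable = $3130.00 − 2×$220.00 = $2690.00
  $369.20 + 27.26% × ($2690.00 − $2300.00) = $369.20 + 27.26% × $390.00 = $475.51

$475.51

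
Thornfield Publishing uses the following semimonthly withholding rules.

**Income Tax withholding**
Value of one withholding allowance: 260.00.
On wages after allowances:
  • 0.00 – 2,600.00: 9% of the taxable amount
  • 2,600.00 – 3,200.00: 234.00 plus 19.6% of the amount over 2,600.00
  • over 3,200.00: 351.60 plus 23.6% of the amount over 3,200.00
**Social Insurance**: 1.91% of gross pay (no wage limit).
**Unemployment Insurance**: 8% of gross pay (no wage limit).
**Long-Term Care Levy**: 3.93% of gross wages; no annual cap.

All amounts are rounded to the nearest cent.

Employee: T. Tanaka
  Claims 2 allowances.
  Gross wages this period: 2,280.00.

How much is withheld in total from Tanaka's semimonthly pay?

Income Tax: taxable = 2,280.00 − 2×260.00 = 1,760.00
  9% × 1,760.00 = 158.40
Social Insurance: 1.91% × 2,280.00 = 43.55
Unemployment Insurance: 8% × 2,280.00 = 182.40
Long-Term Care Levy: 3.93% × 2,280.00 = 89.60
Total: 158.40 + 43.55 + 182.40 + 89.60 = 473.95

473.95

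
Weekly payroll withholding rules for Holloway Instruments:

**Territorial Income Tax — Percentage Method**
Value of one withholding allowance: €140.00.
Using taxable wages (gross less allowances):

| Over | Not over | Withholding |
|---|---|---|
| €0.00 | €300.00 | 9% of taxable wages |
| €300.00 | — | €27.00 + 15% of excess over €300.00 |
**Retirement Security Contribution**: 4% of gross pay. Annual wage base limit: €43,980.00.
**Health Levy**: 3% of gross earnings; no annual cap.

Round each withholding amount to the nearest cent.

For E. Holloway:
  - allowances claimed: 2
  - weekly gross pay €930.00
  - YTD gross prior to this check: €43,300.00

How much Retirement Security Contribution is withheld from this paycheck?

Retirement Security Contribution: cap €43,980.00 − YTD €43,300.00 = €680.00 subject; 4% × €680.00 = €27.20

€27.20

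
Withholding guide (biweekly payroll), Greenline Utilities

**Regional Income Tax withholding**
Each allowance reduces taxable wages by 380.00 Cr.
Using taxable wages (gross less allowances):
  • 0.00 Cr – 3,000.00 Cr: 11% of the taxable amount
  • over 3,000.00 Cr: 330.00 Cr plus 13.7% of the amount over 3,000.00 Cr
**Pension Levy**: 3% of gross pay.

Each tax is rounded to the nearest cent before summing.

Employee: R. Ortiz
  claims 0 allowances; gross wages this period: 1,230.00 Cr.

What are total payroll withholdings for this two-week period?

Regional Income Tax: taxable = 1,230.00 Cr
  11% × 1,230.00 Cr = 135.30 Cr
Pension Levy: 3% × 1,230.00 Cr = 36.90 Cr
Total: 135.30 Cr + 36.90 Cr = 172.20 Cr

172.20 Cr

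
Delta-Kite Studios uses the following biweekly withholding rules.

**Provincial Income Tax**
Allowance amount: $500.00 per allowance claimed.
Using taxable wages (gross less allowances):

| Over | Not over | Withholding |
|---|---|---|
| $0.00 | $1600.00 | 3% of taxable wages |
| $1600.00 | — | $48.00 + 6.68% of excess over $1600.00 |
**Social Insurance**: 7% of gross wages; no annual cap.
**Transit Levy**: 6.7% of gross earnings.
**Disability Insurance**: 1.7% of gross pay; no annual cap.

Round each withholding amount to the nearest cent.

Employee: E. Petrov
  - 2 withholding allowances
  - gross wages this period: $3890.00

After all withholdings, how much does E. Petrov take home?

Provincial Income Tax: taxable = $3890.00 − 2×$500.00 = $2890.00
  $48.00 + 6.68% × ($2890.00 − $1600.00) = $48.00 + 6.68% × $1290.00 = $134.17
Social Insurance: 7% × $3890.00 = $272.30
Transit Levy: 6.7% × $3890.00 = $260.63
Disability Insurance: 1.7% × $3890.00 = $66.13
Total withheld: $134.17 + $272.30 + $260.63 + $66.13 = $733.23
Net pay: $3890.00 − $733.23 = $3156.77

$3156.77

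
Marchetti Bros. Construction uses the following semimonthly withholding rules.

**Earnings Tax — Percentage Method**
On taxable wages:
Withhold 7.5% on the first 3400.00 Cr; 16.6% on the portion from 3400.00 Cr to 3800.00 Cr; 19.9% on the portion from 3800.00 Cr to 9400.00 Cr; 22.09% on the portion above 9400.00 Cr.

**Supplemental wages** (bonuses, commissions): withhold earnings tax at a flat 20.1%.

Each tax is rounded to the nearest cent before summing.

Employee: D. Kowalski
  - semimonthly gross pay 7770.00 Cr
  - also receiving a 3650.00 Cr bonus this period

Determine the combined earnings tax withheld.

1845.08 Cr

Earnings Tax: taxable = 7770.00 Cr
  321.40 Cr + 19.9% × (7770.00 Cr − 3800.00 Cr) = 321.40 Cr + 19.9% × 3970.00 Cr = 1111.43 Cr
Supplemental (20.1% flat on bonus): 20.1% × 3650.00 Cr = 733.65 Cr
Total earnings tax: 1111.43 Cr + 733.65 Cr = 1845.08 Cr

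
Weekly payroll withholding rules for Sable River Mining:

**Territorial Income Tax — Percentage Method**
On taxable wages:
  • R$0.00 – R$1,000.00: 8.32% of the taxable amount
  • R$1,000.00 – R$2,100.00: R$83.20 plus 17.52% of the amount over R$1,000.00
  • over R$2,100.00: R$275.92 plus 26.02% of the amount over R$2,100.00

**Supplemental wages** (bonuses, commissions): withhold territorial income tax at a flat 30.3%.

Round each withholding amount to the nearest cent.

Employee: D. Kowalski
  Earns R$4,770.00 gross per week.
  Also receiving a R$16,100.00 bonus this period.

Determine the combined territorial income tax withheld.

Territorial Income Tax: taxable = R$4,770.00
  R$275.92 + 26.02% × (R$4,770.00 − R$2,100.00) = R$275.92 + 26.02% × R$2,670.00 = R$970.65
Supplemental (30.3% flat on bonus): 30.3% × R$16,100.00 = R$4,878.30
Total territorial income tax: R$970.65 + R$4,878.30 = R$5,848.95

R$5,848.95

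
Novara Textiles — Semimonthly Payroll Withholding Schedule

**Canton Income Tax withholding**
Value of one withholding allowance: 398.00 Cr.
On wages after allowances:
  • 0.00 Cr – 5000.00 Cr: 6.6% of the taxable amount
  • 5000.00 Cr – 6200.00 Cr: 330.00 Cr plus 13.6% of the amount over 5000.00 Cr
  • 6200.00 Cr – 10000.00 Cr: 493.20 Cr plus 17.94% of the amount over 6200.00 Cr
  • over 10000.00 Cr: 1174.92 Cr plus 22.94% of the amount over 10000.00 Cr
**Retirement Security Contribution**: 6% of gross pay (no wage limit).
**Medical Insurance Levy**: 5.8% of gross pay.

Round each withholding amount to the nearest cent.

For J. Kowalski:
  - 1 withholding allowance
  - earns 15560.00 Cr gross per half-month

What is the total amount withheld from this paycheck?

Canton Income Tax: taxable = 15560.00 Cr − 1×398.00 Cr = 15162.00 Cr
  1174.92 Cr + 22.94% × (15162.00 Cr − 10000.00 Cr) = 1174.92 Cr + 22.94% × 5162.00 Cr = 2359.08 Cr
Retirement Security Contribution: 6% × 15560.00 Cr = 933.60 Cr
Medical Insurance Levy: 5.8% × 15560.00 Cr = 902.48 Cr
Total: 2359.08 Cr + 933.60 Cr + 902.48 Cr = 4195.16 Cr

4195.16 Cr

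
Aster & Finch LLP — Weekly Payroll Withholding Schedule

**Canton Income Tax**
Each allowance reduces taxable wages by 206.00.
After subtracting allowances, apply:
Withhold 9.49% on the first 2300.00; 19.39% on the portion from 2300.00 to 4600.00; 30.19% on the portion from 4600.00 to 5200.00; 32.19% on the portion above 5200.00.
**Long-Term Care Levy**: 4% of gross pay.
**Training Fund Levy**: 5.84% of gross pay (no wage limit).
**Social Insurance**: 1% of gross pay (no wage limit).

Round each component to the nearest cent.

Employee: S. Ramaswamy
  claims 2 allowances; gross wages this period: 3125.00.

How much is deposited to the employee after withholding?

Canton Income Tax: taxable = 3125.00 − 2×206.00 = 2713.00
  218.27 + 19.39% × (2713.00 − 2300.00) = 218.27 + 19.39% × 413.00 = 298.35
Long-Term Care Levy: 4% × 3125.00 = 125.00
Training Fund Levy: 5.84% × 3125.00 = 182.50
Social Insurance: 1% × 3125.00 = 31.25
Total withheld: 298.35 + 125.00 + 182.50 + 31.25 = 637.10
Net pay: 3125.00 − 637.10 = 2487.90

2487.90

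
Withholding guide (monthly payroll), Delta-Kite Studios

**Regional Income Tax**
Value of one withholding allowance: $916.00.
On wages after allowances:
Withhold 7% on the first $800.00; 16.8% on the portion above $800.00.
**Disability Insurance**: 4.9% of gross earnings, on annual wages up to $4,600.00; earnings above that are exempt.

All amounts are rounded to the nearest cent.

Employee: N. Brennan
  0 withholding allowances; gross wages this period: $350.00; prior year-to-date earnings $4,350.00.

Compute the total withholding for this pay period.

Regional Income Tax: taxable = $350.00
  7% × $350.00 = $24.50
Disability Insurance: cap $4,600.00 − YTD $4,350.00 = $250.00 subject; 4.9% × $250.00 = $12.25
Total: $24.50 + $12.25 = $36.75

$36.75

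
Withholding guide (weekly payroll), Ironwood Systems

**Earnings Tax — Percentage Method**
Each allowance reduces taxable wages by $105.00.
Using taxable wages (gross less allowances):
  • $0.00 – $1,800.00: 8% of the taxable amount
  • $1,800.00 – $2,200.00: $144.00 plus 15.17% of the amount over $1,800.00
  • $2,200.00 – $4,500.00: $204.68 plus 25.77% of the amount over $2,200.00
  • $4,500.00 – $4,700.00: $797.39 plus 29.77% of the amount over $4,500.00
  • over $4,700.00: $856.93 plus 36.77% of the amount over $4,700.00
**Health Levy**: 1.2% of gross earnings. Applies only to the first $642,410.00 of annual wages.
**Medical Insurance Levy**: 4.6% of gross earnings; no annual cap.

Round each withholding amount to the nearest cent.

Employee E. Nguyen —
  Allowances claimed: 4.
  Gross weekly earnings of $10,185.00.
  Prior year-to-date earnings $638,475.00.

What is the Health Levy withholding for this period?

$47.22

Health Levy: cap $642,410.00 − YTD $638,475.00 = $3,935.00 subject; 1.2% × $3,935.00 = $47.22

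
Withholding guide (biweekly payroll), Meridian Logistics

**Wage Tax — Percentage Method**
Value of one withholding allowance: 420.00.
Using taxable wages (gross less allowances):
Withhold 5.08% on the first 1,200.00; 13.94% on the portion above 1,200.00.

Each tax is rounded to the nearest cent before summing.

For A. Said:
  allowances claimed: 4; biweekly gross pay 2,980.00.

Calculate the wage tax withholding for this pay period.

Wage Tax: taxable = 2,980.00 − 4×420.00 = 1,300.00
  60.96 + 13.94% × (1,300.00 − 1,200.00) = 60.96 + 13.94% × 100.00 = 74.90

74.90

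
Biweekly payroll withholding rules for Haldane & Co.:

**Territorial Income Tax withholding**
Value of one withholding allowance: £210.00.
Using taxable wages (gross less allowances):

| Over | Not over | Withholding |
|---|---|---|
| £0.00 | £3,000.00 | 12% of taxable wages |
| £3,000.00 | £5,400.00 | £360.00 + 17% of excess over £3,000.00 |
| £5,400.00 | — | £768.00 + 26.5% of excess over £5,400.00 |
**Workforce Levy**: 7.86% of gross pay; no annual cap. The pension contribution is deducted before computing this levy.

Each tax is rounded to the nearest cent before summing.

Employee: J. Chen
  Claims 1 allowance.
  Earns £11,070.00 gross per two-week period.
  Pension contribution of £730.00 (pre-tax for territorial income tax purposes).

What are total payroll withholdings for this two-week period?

£2,834.17

Territorial Income Tax: taxable = £11,070.00 − £730.00 − 1×£210.00 = £10,130.00
  £768.00 + 26.5% × (£10,130.00 − £5,400.00) = £768.00 + 26.5% × £4,730.00 = £2,021.45
Workforce Levy: 7.86% × £10,340.00 = £812.72
Total: £2,021.45 + £812.72 = £2,834.17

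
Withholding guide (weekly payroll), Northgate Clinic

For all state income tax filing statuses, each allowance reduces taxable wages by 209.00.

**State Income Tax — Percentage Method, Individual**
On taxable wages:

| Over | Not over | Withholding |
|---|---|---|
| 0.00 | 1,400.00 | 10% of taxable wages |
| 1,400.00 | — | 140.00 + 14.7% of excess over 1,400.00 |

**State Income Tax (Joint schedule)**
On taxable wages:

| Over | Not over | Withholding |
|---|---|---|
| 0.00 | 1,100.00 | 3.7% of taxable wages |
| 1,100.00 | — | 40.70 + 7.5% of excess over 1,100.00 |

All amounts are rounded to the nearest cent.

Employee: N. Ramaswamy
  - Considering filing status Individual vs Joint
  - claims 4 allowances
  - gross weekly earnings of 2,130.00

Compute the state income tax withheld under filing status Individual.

129.40

State Income Tax (Individual): taxable = 2,130.00 − 4×209.00 = 1,294.00
  10% × 1,294.00 = 129.40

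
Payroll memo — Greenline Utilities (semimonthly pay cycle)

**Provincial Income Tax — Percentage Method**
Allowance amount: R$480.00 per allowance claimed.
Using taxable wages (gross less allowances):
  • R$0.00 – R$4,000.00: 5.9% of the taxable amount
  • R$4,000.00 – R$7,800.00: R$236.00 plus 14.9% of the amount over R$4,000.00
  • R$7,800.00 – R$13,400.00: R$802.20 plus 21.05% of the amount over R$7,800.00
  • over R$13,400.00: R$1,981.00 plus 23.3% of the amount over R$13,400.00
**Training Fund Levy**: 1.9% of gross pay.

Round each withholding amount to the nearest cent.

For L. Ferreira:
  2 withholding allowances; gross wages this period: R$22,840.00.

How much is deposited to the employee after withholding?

Provincial Income Tax: taxable = R$22,840.00 − 2×R$480.00 = R$21,880.00
  R$1,981.00 + 23.3% × (R$21,880.00 − R$13,400.00) = R$1,981.00 + 23.3% × R$8,480.00 = R$3,956.84
Training Fund Levy: 1.9% × R$22,840.00 = R$433.96
Total withheld: R$3,956.84 + R$433.96 = R$4,390.80
Net pay: R$22,840.00 − R$4,390.80 = R$18,449.20

R$18,449.20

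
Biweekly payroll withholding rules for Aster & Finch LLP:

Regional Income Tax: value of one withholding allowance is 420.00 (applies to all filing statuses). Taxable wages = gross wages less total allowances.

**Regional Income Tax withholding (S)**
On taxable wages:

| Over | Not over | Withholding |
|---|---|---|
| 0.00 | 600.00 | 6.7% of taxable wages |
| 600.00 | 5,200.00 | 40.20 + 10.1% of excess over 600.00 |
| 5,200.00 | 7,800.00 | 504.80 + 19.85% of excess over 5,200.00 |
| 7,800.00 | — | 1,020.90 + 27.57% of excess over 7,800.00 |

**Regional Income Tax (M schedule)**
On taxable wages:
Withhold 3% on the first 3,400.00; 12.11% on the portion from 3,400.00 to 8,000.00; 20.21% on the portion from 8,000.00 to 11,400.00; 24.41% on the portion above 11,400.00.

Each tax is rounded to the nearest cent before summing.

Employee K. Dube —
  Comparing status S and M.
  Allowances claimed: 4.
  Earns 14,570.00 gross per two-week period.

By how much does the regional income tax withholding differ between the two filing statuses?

Regional Income Tax (S): taxable = 14,570.00 − 4×420.00 = 12,890.00
  1,020.90 + 27.57% × (12,890.00 − 7,800.00) = 1,020.90 + 27.57% × 5,090.00 = 2,424.21
Regional Income Tax (M): taxable = 14,570.00 − 4×420.00 = 12,890.00
  1,346.20 + 24.41% × (12,890.00 − 11,400.00) = 1,346.20 + 24.41% × 1,490.00 = 1,709.91
Difference: |2,424.21 − 1,709.91| = 714.30 (higher under S)

714.30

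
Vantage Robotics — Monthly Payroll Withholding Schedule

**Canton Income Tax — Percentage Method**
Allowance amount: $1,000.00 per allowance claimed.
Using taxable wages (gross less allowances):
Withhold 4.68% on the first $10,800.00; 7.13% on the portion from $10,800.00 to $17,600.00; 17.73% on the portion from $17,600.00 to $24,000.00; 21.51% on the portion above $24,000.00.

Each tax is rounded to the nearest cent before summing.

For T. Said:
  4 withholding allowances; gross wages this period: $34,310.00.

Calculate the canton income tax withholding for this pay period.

Canton Income Tax: taxable = $34,310.00 − 4×$1,000.00 = $30,310.00
  $2,125.00 + 21.51% × ($30,310.00 − $24,000.00) = $2,125.00 + 21.51% × $6,310.00 = $3,482.28

$3,482.28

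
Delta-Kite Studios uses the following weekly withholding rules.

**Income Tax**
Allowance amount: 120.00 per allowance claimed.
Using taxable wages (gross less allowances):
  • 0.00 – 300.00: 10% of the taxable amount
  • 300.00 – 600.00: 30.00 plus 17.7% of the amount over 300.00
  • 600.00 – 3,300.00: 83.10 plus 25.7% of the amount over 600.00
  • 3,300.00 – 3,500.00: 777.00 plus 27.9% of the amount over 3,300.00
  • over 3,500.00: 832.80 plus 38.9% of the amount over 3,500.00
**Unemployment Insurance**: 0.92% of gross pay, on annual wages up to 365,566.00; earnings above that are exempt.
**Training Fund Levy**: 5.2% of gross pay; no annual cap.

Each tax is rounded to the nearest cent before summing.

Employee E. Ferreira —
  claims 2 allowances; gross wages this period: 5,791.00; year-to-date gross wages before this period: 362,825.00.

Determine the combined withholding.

1,956.99

Income Tax: taxable = 5,791.00 − 2×120.00 = 5,551.00
  832.80 + 38.9% × (5,551.00 − 3,500.00) = 832.80 + 38.9% × 2,051.00 = 1,630.64
Unemployment Insurance: cap 365,566.00 − YTD 362,825.00 = 2,741.00 subject; 0.92% × 2,741.00 = 25.22
Training Fund Levy: 5.2% × 5,791.00 = 301.13
Total: 1,630.64 + 25.22 + 301.13 = 1,956.99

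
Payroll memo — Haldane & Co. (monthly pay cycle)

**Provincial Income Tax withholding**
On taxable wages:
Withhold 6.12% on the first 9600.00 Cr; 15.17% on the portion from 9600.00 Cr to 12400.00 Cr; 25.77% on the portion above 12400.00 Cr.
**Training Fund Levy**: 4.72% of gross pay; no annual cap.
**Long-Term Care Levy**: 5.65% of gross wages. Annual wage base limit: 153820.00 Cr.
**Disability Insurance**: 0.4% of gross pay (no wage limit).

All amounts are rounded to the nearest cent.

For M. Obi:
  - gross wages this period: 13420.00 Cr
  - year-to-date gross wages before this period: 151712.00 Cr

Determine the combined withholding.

Provincial Income Tax: taxable = 13420.00 Cr
  1012.28 Cr + 25.77% × (13420.00 Cr − 12400.00 Cr) = 1012.28 Cr + 25.77% × 1020.00 Cr = 1275.13 Cr
Training Fund Levy: 4.72% × 13420.00 Cr = 633.42 Cr
Long-Term Care Levy: cap 153820.00 Cr − YTD 151712.00 Cr = 2108.00 Cr subject; 5.65% × 2108.00 Cr = 119.10 Cr
Disability Insurance: 0.4% × 13420.00 Cr = 53.68 Cr
Total: 1275.13 Cr + 633.42 Cr + 119.10 Cr + 53.68 Cr = 2081.33 Cr

2081.33 Cr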